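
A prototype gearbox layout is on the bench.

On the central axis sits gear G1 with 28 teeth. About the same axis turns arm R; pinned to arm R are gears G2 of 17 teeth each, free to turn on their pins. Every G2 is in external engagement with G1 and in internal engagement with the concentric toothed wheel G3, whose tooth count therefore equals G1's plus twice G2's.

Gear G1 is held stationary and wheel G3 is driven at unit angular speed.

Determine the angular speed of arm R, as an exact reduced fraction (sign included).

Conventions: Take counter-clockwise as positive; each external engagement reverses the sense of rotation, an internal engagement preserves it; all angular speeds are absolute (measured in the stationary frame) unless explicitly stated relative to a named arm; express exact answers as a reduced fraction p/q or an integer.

recognized (axles ride arm R): planetary set, 28/17/62 teeth
ring teeth: 28 + 2·17 = 62
28(ω_sun−ω_arm) = −62(ω_ring−ω_arm),  ω_sun = 0, ω_ring = 1
28(0−ω_arm) = −62(1−ω_arm)  ⇒  90·ω_arm = 62  ⇒  ω_arm = 31/45
exact speed ratio = 31/45

31/45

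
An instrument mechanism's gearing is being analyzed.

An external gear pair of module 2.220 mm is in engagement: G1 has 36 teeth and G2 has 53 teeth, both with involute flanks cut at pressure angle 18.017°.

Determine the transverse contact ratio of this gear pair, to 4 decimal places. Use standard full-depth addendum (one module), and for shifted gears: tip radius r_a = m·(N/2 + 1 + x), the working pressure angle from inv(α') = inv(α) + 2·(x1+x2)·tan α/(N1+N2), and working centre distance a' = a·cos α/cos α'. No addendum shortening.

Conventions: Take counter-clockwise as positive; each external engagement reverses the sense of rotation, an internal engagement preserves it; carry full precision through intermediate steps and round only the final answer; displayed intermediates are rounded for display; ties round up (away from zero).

recognized (one external pair, fixed centres): single-mesh tooth geometry, m = 2.220, N1 = 36, N2 = 53
base radii: r_b1 = 38.000553, r_b2 = 55.945258
tip radii: r_a1 = 42.180000, r_a2 = 61.050000
no profile shift: α' = α, a' = a
action lengths: √(r_a1²−r_b1²) = 18.306020, √(r_a2²−r_b2²) = 24.438301
base pitch p_b = π·m·cos α = 6.632348
CR = (18.306020 + 24.438301 − 98.790000·sin 18.01700°)/6.632348 = 1.837759
contact ratio ≈ 1.8378

1.8378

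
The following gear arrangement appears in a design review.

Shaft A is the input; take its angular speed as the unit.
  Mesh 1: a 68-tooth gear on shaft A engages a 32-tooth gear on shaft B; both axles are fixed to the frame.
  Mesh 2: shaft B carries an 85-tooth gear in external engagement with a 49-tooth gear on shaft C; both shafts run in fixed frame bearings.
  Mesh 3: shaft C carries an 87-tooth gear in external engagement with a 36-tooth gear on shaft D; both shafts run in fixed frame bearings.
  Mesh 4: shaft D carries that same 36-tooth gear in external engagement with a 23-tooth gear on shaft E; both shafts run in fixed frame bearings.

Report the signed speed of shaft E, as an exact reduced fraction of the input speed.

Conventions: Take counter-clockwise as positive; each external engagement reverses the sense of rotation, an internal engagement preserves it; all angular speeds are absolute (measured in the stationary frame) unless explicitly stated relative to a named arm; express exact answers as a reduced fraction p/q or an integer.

125715/9016

4-mesh fixed-axis compound train (all bearings frame-fixed)
mesh 1 [68T→32T]: |ω|/ω_in = 1×68/32 = 17/8, sense flips to −
mesh 2 [85T→49T]: |ω|/ω_in = (17/8)×85/49 = 1445/392, sense flips to +
mesh 3 [87T→36T]: |ω|/ω_in = (1445/392)×87/36 = 41905/4704, sense flips to −
mesh 4 [36T→23T]: |ω|/ω_in = (41905/4704)×36/23 = 125715/9016, sense flips to +
signed output speed (× input speed) = 125715/9016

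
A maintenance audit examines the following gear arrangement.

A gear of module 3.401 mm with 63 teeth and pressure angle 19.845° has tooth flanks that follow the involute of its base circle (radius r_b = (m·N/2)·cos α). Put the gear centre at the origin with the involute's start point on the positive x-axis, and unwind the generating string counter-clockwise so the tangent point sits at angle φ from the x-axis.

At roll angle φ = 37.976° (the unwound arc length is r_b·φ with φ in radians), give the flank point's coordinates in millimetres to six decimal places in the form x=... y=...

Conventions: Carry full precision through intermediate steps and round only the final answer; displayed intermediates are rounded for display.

topology: single-mesh involute geometry — m = 3.401, N = 63
pitch radius r_p = m·N/2 = 3.401·63/2 = 107.131500
base radius r_b = r_p·cos α = 107.131500·cos 19.845° = 100.769435
roll angle φ = 37.976° = 0.66280624 rad
x = r_b·(cos φ + φ·sin φ) = 120.531735
y = r_b·(sin φ − φ·cos φ) = 9.357653

x=120.531735 y=9.357653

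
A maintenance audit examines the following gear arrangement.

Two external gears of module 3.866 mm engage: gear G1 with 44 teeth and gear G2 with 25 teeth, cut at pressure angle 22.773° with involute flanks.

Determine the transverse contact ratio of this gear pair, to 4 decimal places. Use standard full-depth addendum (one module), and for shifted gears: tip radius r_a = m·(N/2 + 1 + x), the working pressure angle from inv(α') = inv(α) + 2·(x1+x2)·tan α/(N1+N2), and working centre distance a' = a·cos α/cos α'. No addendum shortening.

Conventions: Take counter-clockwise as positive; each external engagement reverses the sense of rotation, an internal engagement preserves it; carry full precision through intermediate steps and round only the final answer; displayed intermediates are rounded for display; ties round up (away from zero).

topology: single-mesh involute geometry — m = 3.866, 44T/25T pair
base radii: r_b1 = 78.421828, r_b2 = 44.557857
tip radii: r_a1 = 88.918000, r_a2 = 52.191000
no profile shift: α' = α, a' = a
action lengths: √(r_a1²−r_b1²) = 41.909756, √(r_a2²−r_b2²) = 27.175318
base pitch p_b = π·m·cos α = 11.198611
CR = (41.909756 + 27.175318 − 133.377000·sin 22.77300°)/11.198611 = 1.558886
contact ratio ≈ 1.5589

1.5589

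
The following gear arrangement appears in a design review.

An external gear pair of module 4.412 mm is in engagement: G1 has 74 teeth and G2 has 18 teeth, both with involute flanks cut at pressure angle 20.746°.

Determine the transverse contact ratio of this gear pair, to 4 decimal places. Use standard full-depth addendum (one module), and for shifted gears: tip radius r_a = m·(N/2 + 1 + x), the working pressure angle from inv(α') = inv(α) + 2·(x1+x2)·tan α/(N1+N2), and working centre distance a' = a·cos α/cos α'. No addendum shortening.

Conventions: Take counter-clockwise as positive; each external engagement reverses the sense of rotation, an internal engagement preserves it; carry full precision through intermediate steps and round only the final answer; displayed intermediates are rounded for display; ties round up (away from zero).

class = single-mesh tooth geometry [involute pair 74T × 18T, m = 4.412]
base radii: r_b1 = 152.659250, r_b2 = 37.133331
tip radii: r_a1 = 167.656000, r_a2 = 44.120000
no profile shift: α' = α, a' = a
action lengths: √(r_a1²−r_b1²) = 69.308642, √(r_a2²−r_b2²) = 23.826249
base pitch p_b = π·m·cos α = 12.961978
CR = (69.308642 + 23.826249 − 202.952000·sin 20.74600°)/12.961978 = 1.638953
contact ratio ≈ 1.6390

1.6390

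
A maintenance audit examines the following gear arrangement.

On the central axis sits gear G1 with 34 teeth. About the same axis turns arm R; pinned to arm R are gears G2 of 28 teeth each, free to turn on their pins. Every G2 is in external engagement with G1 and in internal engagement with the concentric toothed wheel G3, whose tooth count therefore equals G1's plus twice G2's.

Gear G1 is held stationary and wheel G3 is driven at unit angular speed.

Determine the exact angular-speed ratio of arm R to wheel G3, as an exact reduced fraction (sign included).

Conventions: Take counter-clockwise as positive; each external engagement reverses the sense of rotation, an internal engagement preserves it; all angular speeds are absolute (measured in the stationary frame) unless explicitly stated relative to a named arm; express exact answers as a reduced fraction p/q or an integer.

planetary set (34T centre, 28T on arm, 90T internal) — Willis relation
ring teeth: 34 + 2·28 = 90
34(ω_sun−ω_arm) = −90(ω_ring−ω_arm),  ω_sun = 0, ω_ring = 1
34(0−ω_arm) = −90(1−ω_arm)  ⇒  124·ω_arm = 90  ⇒  ω_arm = 45/62
ω_out/ω_in = 45/62

45/62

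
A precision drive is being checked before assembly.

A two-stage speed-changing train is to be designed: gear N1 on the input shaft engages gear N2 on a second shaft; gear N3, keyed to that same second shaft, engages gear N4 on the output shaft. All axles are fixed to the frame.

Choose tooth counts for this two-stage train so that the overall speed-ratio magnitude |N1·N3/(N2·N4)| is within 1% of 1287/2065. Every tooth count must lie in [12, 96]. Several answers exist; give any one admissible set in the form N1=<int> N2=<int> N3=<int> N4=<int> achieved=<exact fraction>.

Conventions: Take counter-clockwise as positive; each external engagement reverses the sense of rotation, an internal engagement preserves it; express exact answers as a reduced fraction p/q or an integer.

N1=33 N2=35 N3=39 N4=59 achieved=1287/2065

design class (target 1287/2065): fixed-axis compound train
target = 1287/2065 in lowest terms: an exact hit needs N1·N3 = k·1287 and N2·N4 = k·2065 for one integer k, every count in [12, 96]; additionally prefer no 1:1 stage (N1 ≠ N2, N3 ≠ N4)
k = 1: N1·N3 = 1287 = 33·39, N2·N4 = 2065 = 35·59
achieved = 33·39/(35·59) = 1287/2065; |achieved − target| = 0 ≤ 1287/206500 ✓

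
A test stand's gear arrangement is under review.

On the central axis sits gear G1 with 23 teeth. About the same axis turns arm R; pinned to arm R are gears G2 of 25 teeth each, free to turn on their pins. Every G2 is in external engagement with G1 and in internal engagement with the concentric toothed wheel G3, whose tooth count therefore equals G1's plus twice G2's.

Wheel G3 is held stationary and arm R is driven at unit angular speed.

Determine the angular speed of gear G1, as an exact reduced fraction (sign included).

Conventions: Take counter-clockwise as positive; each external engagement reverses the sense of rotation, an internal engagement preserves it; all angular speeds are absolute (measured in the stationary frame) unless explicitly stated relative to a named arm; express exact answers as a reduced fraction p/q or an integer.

96/23

recognized (axles ride arm R): planetary set, 23/25/73 teeth
ring teeth: 23 + 2·25 = 73
23(ω_sun−ω_arm) = −73(ω_ring−ω_arm),  ω_ring = 0, ω_arm = 1
ω_sun = 1 − (73/23)(0−1) = 96/23
exact speed ratio = 96/23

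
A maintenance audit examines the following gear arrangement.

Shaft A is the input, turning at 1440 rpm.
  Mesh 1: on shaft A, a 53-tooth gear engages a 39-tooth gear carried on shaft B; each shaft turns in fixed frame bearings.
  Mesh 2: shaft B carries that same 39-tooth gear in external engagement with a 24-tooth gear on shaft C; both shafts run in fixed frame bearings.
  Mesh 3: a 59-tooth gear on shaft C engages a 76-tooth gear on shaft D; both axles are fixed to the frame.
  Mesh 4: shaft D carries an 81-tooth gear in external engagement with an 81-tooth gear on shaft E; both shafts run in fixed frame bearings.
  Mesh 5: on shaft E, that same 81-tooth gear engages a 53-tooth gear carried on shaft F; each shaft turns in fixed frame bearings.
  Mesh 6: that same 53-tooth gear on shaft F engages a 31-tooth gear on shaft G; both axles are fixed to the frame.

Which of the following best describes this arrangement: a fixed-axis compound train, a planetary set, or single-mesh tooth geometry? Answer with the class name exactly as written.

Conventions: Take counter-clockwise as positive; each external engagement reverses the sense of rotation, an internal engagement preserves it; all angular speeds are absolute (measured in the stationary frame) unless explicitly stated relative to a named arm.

fixed-axis compound train

topology: fixed-axis compound train — 6 meshes, A→G
classification: fixed-axis compound train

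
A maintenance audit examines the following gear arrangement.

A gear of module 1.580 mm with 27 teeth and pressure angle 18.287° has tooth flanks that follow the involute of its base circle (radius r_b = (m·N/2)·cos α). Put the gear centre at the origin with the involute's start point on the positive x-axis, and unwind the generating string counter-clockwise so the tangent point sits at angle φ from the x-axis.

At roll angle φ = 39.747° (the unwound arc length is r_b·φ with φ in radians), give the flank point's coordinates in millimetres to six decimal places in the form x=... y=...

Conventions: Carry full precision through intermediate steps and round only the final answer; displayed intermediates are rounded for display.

single-mesh involute tooth geometry (27T wheel at module 1.580)
pitch radius r_p = m·N/2 = 1.580·27/2 = 21.330000
base radius r_b = r_p·cos α = 21.330000·cos 18.287° = 20.252765
roll angle φ = 39.747° = 0.69371602 rad
x = r_b·(cos φ + φ·sin φ) = 24.555190
y = r_b·(sin φ − φ·cos φ) = 2.147150

x=24.555190 y=2.147150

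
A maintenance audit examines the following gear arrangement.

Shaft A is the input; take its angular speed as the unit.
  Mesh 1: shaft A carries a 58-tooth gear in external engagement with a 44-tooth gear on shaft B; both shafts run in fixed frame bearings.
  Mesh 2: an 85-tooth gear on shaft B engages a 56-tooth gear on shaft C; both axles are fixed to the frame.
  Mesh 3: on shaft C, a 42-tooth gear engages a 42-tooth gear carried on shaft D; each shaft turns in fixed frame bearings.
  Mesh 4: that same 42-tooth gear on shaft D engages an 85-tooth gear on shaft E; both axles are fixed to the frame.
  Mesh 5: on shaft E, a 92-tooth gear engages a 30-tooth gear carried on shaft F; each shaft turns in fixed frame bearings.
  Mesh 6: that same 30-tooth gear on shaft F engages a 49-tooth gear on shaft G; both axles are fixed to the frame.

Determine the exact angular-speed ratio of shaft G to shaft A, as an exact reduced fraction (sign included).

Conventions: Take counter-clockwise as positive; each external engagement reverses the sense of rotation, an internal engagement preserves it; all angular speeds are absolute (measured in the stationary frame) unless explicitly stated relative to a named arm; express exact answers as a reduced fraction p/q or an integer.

2001/1078

class = fixed-axis compound train [6 meshes; 6 ratios multiply, 6 sense flips]
mesh 1 [58T→44T]: running ratio 29/22, sense −
mesh 2 [85T→56T]: running ratio 2465/1232, sense +
mesh 3 [42T→42T]: running ratio 2465/1232, sense −
mesh 4 [42T→85T]: running ratio 87/88, sense +
mesh 5 [92T→30T]: running ratio 667/220, sense −
mesh 6 [30T→49T]: running ratio 2001/1078, sense +
ω_out/ω_in = 2001/1078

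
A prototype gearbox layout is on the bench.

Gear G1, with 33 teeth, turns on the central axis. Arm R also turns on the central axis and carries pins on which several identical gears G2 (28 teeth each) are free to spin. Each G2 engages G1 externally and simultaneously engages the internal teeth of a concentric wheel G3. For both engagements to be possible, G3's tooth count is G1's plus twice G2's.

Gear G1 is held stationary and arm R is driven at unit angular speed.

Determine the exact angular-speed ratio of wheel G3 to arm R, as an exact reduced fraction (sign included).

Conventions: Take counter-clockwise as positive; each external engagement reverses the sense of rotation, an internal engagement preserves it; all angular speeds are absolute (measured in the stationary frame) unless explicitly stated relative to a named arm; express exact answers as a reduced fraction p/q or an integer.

122/89

recognized (axles ride arm R): planetary set, 33/28/89 teeth
ring teeth: 33 + 2·28 = 89
33(ω_sun−ω_arm) = −89(ω_ring−ω_arm),  ω_sun = 0, ω_arm = 1
ω_ring = 1 − (33/89)(0−1) = 122/89
ω_out/ω_in = 122/89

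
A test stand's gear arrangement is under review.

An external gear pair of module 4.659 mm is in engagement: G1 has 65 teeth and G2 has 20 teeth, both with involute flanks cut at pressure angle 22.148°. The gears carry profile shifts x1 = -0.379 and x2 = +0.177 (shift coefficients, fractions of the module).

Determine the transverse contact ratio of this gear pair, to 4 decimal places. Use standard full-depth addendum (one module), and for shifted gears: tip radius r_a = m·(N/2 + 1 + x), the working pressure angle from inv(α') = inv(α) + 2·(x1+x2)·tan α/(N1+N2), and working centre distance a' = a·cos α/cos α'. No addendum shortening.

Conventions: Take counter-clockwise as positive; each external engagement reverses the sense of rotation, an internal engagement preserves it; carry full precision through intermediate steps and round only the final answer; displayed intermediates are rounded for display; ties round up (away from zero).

1.5813

topology: single-mesh involute geometry — m = 4.659, 65T/20T pair
base radii: r_b1 = 140.244875, r_b2 = 43.152269
tip radii: r_a1 = 154.310739, r_a2 = 52.073643
inv(α') = inv(22.148°) + 2·(-0.379+0.177)·tan α/(65+20) = 0.01854398  ⇒  α' = 21.45533°
a' = a·cos α / cos α' = 198.0075·cos 22.148°/cos 21.45533° = 197.052268
action lengths: √(r_a1²−r_b1²) = 64.367532, √(r_a2²−r_b2²) = 29.146972
base pitch p_b = π·m·cos α = 13.556685
CR = (64.367532 + 29.146972 − 197.052268·sin 21.45533°)/13.556685 = 1.581329
contact ratio ≈ 1.5813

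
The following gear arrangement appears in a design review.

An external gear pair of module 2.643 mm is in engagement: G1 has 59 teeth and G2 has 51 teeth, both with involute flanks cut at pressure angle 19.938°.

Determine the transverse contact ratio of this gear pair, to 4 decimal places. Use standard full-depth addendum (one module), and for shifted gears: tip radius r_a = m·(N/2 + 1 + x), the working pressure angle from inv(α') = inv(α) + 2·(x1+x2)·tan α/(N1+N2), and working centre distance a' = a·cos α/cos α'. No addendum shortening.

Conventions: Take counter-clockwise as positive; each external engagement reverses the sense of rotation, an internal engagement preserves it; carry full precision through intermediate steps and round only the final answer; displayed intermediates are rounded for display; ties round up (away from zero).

1.7735

topology: single-mesh involute geometry — m = 2.643, 59T/51T pair
base radii: r_b1 = 73.295237, r_b2 = 63.356900
tip radii: r_a1 = 80.611500, r_a2 = 70.039500
no profile shift: α' = α, a' = a
action lengths: √(r_a1²−r_b1²) = 33.556253, √(r_a2²−r_b2²) = 29.856905
base pitch p_b = π·m·cos α = 7.805552
CR = (33.556253 + 29.856905 − 145.365000·sin 19.93800°)/7.805552 = 1.773512
contact ratio ≈ 1.7735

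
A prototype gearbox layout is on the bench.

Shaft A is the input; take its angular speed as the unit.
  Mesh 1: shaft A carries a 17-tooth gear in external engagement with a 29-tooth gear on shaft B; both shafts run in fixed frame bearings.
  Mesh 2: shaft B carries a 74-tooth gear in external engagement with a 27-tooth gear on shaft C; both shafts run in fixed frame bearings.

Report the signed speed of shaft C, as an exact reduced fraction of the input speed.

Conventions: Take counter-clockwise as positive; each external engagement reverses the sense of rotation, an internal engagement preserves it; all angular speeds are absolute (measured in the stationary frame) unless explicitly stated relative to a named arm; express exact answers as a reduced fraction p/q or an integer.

2-mesh fixed-axis compound train (all bearings frame-fixed)
mesh 1 [17T→29T]: |ω|/ω_in = 1×17/29 = 17/29, sense flips to −
mesh 2 [74T→27T]: |ω|/ω_in = (17/29)×74/27 = 1258/783, sense flips to +
signed output speed (× input speed) = 1258/783

1258/783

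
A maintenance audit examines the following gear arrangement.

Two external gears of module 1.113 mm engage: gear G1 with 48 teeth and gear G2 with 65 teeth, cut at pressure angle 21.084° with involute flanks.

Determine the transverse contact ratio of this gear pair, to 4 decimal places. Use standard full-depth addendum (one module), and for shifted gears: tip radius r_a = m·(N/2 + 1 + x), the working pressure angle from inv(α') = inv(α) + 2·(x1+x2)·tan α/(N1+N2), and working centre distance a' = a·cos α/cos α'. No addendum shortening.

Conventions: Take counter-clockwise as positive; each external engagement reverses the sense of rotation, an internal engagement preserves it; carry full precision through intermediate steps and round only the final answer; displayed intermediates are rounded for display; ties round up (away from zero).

class = single-mesh tooth geometry [involute pair 48T × 65T, m = 1.113]
base radii: r_b1 = 24.923739, r_b2 = 33.750897
tip radii: r_a1 = 27.825000, r_a2 = 37.285500
no profile shift: α' = α, a' = a
action lengths: √(r_a1²−r_b1²) = 12.370847, √(r_a2²−r_b2²) = 15.845677
base pitch p_b = π·m·cos α = 3.262510
CR = (12.370847 + 15.845677 − 62.884500·sin 21.08400°)/3.262510 = 1.714842
contact ratio ≈ 1.7148

1.7148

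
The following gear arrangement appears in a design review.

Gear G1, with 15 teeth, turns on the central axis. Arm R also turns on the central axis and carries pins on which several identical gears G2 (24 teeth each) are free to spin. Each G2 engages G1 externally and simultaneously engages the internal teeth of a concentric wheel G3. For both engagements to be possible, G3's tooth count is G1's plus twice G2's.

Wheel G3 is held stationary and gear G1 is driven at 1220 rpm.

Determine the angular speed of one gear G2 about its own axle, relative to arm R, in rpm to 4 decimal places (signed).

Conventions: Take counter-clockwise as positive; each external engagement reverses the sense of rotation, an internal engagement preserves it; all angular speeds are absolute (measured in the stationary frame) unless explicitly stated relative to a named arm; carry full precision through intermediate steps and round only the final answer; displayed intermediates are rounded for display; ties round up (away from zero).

-615.8654 rpm

planetary set (15T centre, 24T on arm, 63T internal) — Willis relation
normalise by the input: solve with ω_sun = 1, then scale by 1220 rpm
ring teeth: 15 + 2·24 = 63
15(ω_sun−ω_arm) = −63(ω_ring−ω_arm),  ω_ring = 0, ω_sun = 1
15(1−ω_arm) = −63(0−ω_arm)  ⇒  78·ω_arm = 15  ⇒  ω_arm = 5/26
sun–planet mesh: 15·(1−5/26) = −24·(ω_p−ω_arm)  ⇒  ω_p−ω_arm = -105/208
scale: ω_p−ω_arm = -105/208 × 1220 rpm = -615.8654 rpm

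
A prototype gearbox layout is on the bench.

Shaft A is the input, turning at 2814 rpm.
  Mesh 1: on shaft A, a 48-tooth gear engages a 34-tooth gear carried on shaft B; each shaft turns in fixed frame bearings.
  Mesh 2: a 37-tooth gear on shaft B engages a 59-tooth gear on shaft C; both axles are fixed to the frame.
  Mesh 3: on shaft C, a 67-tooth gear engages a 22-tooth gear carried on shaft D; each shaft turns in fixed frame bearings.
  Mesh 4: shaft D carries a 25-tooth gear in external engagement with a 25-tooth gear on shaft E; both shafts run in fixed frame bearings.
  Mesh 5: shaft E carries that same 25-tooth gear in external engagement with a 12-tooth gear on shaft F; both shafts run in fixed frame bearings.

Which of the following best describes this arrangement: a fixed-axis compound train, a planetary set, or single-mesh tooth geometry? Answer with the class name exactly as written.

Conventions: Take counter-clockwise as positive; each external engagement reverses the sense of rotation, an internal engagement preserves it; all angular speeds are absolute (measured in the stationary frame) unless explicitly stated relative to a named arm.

5-mesh fixed-axis compound train (all bearings frame-fixed)
classification: fixed-axis compound train

fixed-axis compound train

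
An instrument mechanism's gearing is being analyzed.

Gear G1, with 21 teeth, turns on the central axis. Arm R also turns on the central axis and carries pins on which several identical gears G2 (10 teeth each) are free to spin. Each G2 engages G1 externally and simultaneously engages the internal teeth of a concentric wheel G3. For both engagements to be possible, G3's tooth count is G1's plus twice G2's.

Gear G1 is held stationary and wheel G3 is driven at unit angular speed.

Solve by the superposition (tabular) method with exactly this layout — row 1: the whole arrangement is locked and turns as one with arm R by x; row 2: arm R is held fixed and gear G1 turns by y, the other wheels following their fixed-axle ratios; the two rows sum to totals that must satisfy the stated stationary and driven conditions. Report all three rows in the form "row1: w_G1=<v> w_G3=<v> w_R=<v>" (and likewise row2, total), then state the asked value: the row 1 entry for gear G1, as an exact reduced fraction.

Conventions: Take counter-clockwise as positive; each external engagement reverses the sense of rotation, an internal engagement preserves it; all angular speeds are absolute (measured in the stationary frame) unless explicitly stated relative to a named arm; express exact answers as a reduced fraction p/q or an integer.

planetary set (21T centre, 10T on arm, 41T internal) — Willis relation
superposition row 1 [locked train]: every member turns x
row 2 — arm fixed, fixed-axis ratios: sun y, ring −(21/41)·y, arm 0
boundary: total ω_sun = x + y = 0 and total ω_ring = x − (21/41)·y = 1  ⇒  y = -41/62, x = 41/62
row 2 ring = −(21/41)·(-41/62) = 21/62
totals (row 1 + row 2): sun 41/62 + (-41/62) = 0, ring 41/62 + 21/62 = 1, arm 41/62 + 0 = 41/62
asked cell (row1, sun) = 41/62

row1: w_G1=41/62 w_G3=41/62 w_R=41/62
row2: w_G1=-41/62 w_G3=21/62 w_R=0
total: w_G1=0 w_G3=1 w_R=41/62
asked value: 41/62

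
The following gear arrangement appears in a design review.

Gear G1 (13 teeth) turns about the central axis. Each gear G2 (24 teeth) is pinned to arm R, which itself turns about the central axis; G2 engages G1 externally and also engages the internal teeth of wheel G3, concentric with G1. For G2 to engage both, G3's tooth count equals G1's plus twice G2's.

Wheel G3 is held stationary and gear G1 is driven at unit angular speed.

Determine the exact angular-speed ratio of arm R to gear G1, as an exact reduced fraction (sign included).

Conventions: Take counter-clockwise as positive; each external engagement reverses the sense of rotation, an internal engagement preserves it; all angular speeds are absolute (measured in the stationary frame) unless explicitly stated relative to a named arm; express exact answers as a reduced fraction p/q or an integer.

class = planetary set [G3 = 13+2·24 = 61; Willis about the carrier]
ring teeth: 13 + 2·24 = 61
13(ω_sun−ω_arm) = −61(ω_ring−ω_arm),  ω_ring = 0, ω_sun = 1
13(1−ω_arm) = −61(0−ω_arm)  ⇒  74·ω_arm = 13  ⇒  ω_arm = 13/74
ω_out/ω_in = 13/74

13/74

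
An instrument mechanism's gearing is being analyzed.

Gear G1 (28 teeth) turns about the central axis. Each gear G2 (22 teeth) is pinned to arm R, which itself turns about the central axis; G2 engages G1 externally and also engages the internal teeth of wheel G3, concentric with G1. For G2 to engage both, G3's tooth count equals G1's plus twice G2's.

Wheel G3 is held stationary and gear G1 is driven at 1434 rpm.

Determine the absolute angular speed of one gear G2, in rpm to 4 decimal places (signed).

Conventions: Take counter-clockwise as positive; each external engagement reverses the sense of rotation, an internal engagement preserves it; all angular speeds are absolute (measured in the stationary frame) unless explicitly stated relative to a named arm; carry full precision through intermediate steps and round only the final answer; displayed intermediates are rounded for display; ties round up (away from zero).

class = planetary set [G3 = 28+2·22 = 72; Willis about the carrier]
normalise by the input: solve with ω_sun = 1, then scale by 1434 rpm
ring teeth: 28 + 2·22 = 72
28(ω_sun−ω_arm) = −72(ω_ring−ω_arm),  ω_ring = 0, ω_sun = 1
28(1−ω_arm) = −72(0−ω_arm)  ⇒  100·ω_arm = 28  ⇒  ω_arm = 7/25
sun–planet mesh: 28·(1−7/25) = −22·(ω_p−ω_arm)  ⇒  ω_p−ω_arm = -252/275
ω_p = 7/25 − 252/275 = -7/11
scale: ω_p = -7/11 × 1434 rpm = -912.5455 rpm

-912.5455 rpm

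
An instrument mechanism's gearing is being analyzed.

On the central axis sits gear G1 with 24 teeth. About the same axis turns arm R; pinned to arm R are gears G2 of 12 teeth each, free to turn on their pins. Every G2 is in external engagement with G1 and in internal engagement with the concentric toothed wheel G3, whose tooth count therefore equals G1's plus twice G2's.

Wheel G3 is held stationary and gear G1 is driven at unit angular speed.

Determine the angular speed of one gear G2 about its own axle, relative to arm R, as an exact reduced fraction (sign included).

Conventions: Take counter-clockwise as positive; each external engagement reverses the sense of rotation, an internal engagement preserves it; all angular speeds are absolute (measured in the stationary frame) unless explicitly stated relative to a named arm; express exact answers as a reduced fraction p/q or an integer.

-4/3

planetary set (24T centre, 12T on arm, 48T internal) — Willis relation
ring teeth: 24 + 2·12 = 48
24(ω_sun−ω_arm) = −48(ω_ring−ω_arm),  ω_ring = 0, ω_sun = 1
24(1−ω_arm) = −48(0−ω_arm)  ⇒  72·ω_arm = 24  ⇒  ω_arm = 1/3
sun–planet mesh: 24·(1−1/3) = −12·(ω_p−ω_arm)  ⇒  ω_p−ω_arm = -4/3
exact speed ratio = -4/3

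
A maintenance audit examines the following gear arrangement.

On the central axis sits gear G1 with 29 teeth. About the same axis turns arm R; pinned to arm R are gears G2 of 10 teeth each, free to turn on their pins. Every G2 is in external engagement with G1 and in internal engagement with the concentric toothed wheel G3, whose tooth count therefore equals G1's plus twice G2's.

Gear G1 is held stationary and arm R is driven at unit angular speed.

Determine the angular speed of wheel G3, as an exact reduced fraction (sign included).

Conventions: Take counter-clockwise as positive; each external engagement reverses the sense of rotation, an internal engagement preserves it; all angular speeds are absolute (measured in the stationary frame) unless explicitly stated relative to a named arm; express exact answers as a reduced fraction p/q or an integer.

topology: planetary set — G1 29T / G2 10T / G3 49T, arm = carrier (Willis)
ring teeth: 29 + 2·10 = 49
29(ω_sun−ω_arm) = −49(ω_ring−ω_arm),  ω_sun = 0, ω_arm = 1
ω_ring = 1 − (29/49)(0−1) = 78/49
exact speed ratio = 78/49

78/49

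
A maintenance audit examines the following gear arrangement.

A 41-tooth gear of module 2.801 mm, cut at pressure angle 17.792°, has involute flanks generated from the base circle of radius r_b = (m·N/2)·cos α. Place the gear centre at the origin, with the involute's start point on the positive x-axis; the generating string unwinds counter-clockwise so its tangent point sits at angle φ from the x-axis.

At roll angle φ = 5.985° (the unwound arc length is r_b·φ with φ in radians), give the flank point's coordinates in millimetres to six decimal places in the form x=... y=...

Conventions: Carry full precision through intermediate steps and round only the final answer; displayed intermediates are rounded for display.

class = single-mesh tooth geometry [base-circle involute, m = 2.801, 41T]
pitch radius r_p = m·N/2 = 2.801·41/2 = 57.420500
base radius r_b = r_p·cos α = 57.420500·cos 17.792° = 54.674196
roll angle φ = 5.985° = 0.10445796 rad
x = r_b·(cos φ + φ·sin φ) = 54.971671
y = r_b·(sin φ − φ·cos φ) = 0.020750

x=54.971671 y=0.020750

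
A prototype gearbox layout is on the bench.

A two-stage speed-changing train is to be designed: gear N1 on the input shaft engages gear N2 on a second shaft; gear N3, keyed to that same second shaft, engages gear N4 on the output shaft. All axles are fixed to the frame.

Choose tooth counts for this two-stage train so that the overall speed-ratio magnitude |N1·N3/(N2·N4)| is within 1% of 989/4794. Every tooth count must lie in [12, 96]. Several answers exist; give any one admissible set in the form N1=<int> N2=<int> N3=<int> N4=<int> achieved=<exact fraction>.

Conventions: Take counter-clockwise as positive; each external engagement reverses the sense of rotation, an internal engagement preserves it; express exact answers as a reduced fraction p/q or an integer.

N1=23 N2=51 N3=43 N4=94 achieved=989/4794

2-stage fixed-axis compound train for ratio 989/4794
target = 989/4794 in lowest terms: an exact hit needs N1·N3 = k·989 and N2·N4 = k·4794 for one integer k, every count in [12, 96]; additionally prefer no 1:1 stage (N1 ≠ N2, N3 ≠ N4)
k = 1: N1·N3 = 989 = 23·43, N2·N4 = 4794 = 51·94
achieved = 23·43/(51·94) = 989/4794; |achieved − target| = 0 ≤ 989/479400 ✓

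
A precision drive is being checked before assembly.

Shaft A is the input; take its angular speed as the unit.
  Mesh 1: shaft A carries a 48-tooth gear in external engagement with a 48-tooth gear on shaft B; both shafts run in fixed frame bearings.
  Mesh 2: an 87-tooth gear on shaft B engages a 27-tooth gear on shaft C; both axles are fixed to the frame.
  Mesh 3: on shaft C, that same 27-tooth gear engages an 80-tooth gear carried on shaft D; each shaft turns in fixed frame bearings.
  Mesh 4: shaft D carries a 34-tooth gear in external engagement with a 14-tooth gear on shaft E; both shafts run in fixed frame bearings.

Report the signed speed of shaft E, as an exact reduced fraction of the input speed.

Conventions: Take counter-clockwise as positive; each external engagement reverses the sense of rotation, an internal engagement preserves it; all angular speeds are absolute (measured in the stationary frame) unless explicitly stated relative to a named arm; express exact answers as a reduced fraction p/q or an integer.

1479/560

4-mesh fixed-axis compound train (all bearings frame-fixed)
mesh 1 [48T→48T]: |ω|/ω_in = 1×48/48 = 1, sense flips to −
mesh 2 [87T→27T]: |ω|/ω_in = 1×87/27 = 29/9, sense flips to +
mesh 3 [27T→80T]: |ω|/ω_in = (29/9)×27/80 = 87/80, sense flips to −
mesh 4 [34T→14T]: |ω|/ω_in = (87/80)×34/14 = 1479/560, sense flips to +
signed output speed (× input speed) = 1479/560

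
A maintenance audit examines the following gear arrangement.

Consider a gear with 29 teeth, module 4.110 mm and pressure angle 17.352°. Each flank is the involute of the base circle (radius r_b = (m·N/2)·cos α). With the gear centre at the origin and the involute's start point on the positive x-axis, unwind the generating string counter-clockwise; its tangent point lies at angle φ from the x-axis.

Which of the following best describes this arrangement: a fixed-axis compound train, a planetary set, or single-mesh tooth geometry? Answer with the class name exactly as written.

single-mesh involute tooth geometry (29T wheel at module 4.110)
classification: single-mesh tooth geometry

single-mesh tooth geometry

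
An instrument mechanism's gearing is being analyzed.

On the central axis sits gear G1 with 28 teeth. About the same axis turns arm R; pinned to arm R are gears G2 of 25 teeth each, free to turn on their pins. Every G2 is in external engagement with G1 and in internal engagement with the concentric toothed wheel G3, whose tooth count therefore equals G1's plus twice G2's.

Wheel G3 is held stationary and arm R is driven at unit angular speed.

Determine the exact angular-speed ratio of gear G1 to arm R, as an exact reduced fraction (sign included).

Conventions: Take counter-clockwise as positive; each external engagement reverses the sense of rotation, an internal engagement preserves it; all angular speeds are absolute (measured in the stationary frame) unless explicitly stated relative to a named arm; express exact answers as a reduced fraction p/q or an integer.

class = planetary set [G3 = 28+2·25 = 78; Willis about the carrier]
ring teeth: 28 + 2·25 = 78
28(ω_sun−ω_arm) = −78(ω_ring−ω_arm),  ω_ring = 0, ω_arm = 1
ω_sun = 1 − (78/28)(0−1) = 53/14
ω_out/ω_in = 53/14

53/14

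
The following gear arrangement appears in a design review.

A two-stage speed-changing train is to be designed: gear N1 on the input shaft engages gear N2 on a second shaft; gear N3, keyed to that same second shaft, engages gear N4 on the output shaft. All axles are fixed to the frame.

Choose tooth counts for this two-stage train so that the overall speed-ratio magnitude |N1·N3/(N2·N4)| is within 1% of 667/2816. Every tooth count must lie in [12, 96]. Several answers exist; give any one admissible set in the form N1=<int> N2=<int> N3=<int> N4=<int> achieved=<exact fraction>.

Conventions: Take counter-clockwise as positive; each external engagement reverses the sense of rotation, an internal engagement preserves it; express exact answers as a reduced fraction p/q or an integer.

class = fixed-axis compound train [2-stage, 667/2816 wanted]
target = 667/2816 in lowest terms: an exact hit needs N1·N3 = k·667 and N2·N4 = k·2816 for one integer k, every count in [12, 96]; additionally prefer no 1:1 stage (N1 ≠ N2, N3 ≠ N4)
k = 1: N1·N3 = 667 = 23·29, N2·N4 = 2816 = 32·88
achieved = 23·29/(32·88) = 667/2816; |achieved − target| = 0 ≤ 667/281600 ✓

N1=23 N2=32 N3=29 N4=88 achieved=667/2816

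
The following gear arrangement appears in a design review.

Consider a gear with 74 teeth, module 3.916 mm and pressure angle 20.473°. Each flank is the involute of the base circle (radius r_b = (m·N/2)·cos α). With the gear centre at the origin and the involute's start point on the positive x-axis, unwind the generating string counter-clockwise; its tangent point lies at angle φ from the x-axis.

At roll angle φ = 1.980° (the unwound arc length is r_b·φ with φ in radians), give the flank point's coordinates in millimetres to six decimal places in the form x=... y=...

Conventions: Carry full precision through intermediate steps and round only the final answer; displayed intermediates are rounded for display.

topology: single-mesh involute geometry — m = 3.916, N = 74
pitch radius r_p = m·N/2 = 3.916·74/2 = 144.892000
base radius r_b = r_p·cos α = 144.892000·cos 20.473° = 135.740203
roll angle φ = 1.980° = 0.03455752 rad
x = r_b·(cos φ + φ·sin φ) = 135.821231
y = r_b·(sin φ − φ·cos φ) = 0.001867

x=135.821231 y=0.001867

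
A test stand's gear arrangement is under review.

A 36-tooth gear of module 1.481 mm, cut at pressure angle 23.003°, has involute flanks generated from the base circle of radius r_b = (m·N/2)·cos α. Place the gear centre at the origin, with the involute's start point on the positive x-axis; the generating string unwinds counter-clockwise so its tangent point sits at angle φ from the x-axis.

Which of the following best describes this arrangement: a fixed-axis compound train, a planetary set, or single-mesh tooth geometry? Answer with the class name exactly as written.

single-mesh tooth geometry

single-mesh involute tooth geometry (36T wheel at module 1.481)
classification: single-mesh tooth geometry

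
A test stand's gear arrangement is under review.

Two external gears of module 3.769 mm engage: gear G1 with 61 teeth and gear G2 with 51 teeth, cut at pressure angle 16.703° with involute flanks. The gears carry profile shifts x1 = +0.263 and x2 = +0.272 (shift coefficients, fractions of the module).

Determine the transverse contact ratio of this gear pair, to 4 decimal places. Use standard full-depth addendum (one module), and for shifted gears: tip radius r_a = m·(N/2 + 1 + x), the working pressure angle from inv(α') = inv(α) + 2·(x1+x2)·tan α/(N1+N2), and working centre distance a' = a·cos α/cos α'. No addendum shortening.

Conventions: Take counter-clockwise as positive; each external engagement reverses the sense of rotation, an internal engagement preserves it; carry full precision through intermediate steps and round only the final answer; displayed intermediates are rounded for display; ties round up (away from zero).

1.8756

single-mesh involute tooth geometry (61T engaging 51T at module 3.769)
base radii: r_b1 = 110.104276, r_b2 = 92.054395
tip radii: r_a1 = 119.714747, r_a2 = 100.903668
inv(α') = inv(16.703°) + 2·(+0.263+0.272)·tan α/(61+51) = 0.01141586  ⇒  α' = 18.34844°
a' = a·cos α / cos α' = 211.0640·cos 16.703°/cos 18.34844° = 212.987000
action lengths: √(r_a1²−r_b1²) = 46.996479, √(r_a2²−r_b2²) = 41.322374
base pitch p_b = π·m·cos α = 11.341075
CR = (46.996479 + 41.322374 − 212.987000·sin 18.34844°)/11.341075 = 1.875625
contact ratio ≈ 1.8756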